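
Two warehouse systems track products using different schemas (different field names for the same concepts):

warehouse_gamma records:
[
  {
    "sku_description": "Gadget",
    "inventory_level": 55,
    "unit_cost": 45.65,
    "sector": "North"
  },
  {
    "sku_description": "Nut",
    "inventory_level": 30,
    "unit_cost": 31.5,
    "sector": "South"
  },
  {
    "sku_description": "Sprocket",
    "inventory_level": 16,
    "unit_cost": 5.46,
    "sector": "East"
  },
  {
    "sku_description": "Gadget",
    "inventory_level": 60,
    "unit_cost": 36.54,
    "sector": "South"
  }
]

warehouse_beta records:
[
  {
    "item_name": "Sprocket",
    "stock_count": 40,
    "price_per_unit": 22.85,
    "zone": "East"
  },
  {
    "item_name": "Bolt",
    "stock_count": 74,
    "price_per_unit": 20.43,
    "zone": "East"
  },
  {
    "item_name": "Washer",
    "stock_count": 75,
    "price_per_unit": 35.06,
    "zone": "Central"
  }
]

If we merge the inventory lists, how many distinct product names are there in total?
5

Schema mapping: "sku_description" (warehouse_gamma) = "item_name" (warehouse_beta) = product name

Products in warehouse_gamma: ['Gadget', 'Nut', 'Sprocket']
Products in warehouse_beta: ['Bolt', 'Sprocket', 'Washer']

Union (unique products): ['Bolt', 'Gadget', 'Nut', 'Sprocket', 'Washer']
Count: 5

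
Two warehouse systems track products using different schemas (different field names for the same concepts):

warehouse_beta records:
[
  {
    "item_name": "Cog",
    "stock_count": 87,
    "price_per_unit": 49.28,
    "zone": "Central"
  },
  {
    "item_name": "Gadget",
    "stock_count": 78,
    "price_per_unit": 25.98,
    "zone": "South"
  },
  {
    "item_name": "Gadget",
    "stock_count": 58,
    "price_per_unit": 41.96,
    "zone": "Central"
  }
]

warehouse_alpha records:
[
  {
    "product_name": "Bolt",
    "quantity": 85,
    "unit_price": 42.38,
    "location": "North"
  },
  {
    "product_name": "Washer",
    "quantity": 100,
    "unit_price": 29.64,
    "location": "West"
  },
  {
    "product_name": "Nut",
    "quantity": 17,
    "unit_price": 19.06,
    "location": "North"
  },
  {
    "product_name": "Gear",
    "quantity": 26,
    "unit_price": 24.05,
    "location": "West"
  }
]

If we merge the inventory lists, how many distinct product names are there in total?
6

Schema mapping: "item_name" (warehouse_beta) = "product_name" (warehouse_alpha) = product name

Products in warehouse_beta: ['Cog', 'Gadget']
Products in warehouse_alpha: ['Bolt', 'Gear', 'Nut', 'Washer']

Union (unique products): ['Bolt', 'Cog', 'Gadget', 'Gear', 'Nut', 'Washer']
Count: 6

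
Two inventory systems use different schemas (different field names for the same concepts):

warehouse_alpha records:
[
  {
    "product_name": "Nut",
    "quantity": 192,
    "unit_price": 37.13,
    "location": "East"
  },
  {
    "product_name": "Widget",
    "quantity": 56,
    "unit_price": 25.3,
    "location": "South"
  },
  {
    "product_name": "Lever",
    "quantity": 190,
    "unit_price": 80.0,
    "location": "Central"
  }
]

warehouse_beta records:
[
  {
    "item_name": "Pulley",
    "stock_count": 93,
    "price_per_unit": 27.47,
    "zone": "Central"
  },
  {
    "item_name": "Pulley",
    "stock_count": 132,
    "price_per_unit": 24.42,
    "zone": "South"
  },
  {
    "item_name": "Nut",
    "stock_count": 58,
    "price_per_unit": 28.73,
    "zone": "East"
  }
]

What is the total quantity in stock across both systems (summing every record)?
721

To reconcile these schemas, identify the field holding the quantity in stock in each system:
1. In warehouse_alpha it is "quantity"
2. In warehouse_beta it is "stock_count"

From warehouse_alpha: 192 + 56 + 190 = 438
From warehouse_beta: 93 + 132 + 58 = 283

Total: 438 + 283 = 721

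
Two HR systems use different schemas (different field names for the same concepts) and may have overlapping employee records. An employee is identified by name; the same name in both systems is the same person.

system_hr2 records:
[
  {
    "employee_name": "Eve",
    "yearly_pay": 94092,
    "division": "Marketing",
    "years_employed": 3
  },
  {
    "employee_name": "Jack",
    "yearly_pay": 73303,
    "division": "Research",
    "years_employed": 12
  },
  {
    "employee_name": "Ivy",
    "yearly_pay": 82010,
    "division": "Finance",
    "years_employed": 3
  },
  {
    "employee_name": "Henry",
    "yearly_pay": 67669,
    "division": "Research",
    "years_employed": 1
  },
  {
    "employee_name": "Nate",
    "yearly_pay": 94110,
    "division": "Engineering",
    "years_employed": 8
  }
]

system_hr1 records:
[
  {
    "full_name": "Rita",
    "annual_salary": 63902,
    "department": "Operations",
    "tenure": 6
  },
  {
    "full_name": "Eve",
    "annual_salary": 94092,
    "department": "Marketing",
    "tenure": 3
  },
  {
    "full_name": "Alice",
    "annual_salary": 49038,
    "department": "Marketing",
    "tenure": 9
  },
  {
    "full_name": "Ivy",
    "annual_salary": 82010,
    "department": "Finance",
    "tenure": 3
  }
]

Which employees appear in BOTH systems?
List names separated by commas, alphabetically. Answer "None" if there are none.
Eve, Ivy

Schema mapping: "employee_name" (system_hr2) = "full_name" (system_hr1) = employee name

Names in system_hr2: ['Eve', 'Henry', 'Ivy', 'Jack', 'Nate']
Names in system_hr1: ['Alice', 'Eve', 'Ivy', 'Rita']

Intersection: ['Eve', 'Ivy']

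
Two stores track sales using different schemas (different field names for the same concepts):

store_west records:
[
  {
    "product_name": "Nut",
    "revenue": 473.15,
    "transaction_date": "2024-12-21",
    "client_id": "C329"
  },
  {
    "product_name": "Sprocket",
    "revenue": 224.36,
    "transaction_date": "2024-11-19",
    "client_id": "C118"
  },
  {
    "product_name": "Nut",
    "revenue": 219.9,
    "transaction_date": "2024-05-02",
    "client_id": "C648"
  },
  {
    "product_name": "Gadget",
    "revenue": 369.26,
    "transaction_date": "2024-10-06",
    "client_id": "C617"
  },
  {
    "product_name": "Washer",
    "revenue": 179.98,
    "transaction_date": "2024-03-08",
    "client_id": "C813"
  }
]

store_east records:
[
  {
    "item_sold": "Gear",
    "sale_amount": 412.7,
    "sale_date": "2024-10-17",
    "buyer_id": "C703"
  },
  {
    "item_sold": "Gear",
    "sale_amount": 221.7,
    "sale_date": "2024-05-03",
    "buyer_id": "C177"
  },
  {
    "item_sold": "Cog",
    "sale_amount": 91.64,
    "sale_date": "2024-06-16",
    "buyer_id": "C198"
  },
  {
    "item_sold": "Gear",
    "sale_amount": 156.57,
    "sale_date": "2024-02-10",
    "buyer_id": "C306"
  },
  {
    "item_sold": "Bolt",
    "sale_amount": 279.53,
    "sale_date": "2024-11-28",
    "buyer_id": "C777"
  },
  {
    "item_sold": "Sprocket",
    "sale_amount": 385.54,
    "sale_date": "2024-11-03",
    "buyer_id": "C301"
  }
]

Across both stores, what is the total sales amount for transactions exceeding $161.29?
2766.12

Schema mapping: "revenue" (store_west) = "sale_amount" (store_east) = sale amount

Sum of sales > $161.29 in store_west: 1466.65
Sum of sales > $161.29 in store_east: 1299.47

Total: 1466.65 + 1299.47 = 2766.12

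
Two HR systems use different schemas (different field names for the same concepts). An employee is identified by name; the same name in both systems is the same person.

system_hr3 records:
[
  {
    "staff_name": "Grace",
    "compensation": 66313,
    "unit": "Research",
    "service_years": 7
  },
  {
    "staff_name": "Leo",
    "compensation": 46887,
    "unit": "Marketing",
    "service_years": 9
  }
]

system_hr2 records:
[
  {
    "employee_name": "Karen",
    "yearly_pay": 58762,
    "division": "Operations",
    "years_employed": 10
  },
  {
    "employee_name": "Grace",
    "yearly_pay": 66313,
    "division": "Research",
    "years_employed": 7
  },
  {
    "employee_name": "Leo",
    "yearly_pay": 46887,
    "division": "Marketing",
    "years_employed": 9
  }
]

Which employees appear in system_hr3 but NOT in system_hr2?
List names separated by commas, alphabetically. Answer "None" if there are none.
None

Schema mapping: "staff_name" (system_hr3) = "employee_name" (system_hr2) = employee name

Names in system_hr3: ['Grace', 'Leo']
Names in system_hr2: ['Grace', 'Karen', 'Leo']

In system_hr3 but not system_hr2: None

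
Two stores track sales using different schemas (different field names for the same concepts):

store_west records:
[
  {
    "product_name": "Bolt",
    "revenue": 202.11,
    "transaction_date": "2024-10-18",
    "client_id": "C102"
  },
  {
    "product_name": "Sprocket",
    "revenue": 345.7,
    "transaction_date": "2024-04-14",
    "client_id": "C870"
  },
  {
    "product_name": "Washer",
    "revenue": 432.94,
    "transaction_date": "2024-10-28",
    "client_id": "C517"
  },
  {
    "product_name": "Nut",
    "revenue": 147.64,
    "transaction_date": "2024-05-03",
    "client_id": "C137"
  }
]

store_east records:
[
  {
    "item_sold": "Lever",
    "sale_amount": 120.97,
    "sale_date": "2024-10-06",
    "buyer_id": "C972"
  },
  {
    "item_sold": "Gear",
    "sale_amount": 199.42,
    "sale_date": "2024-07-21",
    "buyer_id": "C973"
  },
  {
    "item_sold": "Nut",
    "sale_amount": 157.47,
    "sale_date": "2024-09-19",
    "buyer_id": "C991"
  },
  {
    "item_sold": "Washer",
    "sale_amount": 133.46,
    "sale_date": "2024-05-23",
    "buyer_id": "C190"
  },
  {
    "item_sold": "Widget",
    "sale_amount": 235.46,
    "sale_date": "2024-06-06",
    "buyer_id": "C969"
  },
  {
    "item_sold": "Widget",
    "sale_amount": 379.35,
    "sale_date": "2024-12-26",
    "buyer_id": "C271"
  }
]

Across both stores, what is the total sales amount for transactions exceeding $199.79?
1595.56

Schema mapping: "revenue" (store_west) = "sale_amount" (store_east) = sale amount

Sum of sales > $199.79 in store_west: 980.75
Sum of sales > $199.79 in store_east: 614.81

Total: 980.75 + 614.81 = 1595.56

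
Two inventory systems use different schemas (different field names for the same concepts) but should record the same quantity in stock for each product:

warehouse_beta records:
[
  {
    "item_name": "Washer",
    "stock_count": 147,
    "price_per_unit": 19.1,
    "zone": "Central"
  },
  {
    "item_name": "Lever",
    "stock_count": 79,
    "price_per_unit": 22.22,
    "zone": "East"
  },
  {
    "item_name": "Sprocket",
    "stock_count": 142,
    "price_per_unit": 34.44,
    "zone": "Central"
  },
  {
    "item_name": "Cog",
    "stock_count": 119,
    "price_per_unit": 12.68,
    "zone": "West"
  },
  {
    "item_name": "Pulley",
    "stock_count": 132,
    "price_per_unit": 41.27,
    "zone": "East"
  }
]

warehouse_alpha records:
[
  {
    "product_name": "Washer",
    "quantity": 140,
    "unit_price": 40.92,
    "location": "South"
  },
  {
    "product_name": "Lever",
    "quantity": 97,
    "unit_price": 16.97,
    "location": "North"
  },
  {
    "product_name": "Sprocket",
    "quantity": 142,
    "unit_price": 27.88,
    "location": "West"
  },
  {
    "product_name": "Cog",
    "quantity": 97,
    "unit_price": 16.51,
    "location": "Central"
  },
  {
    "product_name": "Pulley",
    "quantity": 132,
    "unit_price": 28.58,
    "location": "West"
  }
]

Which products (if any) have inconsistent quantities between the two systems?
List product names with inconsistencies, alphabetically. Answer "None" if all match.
Cog, Lever, Washer

Schema mappings:
- "item_name" (warehouse_beta) = "product_name" (warehouse_alpha) = product name
- "stock_count" (warehouse_beta) = "quantity" (warehouse_alpha) = quantity

Comparison:
  Washer: 147 vs 140 - MISMATCH
  Lever: 79 vs 97 - MISMATCH
  Sprocket: 142 vs 142 - MATCH
  Cog: 119 vs 97 - MISMATCH
  Pulley: 132 vs 132 - MATCH

Products with inconsistencies: Cog, Lever, Washer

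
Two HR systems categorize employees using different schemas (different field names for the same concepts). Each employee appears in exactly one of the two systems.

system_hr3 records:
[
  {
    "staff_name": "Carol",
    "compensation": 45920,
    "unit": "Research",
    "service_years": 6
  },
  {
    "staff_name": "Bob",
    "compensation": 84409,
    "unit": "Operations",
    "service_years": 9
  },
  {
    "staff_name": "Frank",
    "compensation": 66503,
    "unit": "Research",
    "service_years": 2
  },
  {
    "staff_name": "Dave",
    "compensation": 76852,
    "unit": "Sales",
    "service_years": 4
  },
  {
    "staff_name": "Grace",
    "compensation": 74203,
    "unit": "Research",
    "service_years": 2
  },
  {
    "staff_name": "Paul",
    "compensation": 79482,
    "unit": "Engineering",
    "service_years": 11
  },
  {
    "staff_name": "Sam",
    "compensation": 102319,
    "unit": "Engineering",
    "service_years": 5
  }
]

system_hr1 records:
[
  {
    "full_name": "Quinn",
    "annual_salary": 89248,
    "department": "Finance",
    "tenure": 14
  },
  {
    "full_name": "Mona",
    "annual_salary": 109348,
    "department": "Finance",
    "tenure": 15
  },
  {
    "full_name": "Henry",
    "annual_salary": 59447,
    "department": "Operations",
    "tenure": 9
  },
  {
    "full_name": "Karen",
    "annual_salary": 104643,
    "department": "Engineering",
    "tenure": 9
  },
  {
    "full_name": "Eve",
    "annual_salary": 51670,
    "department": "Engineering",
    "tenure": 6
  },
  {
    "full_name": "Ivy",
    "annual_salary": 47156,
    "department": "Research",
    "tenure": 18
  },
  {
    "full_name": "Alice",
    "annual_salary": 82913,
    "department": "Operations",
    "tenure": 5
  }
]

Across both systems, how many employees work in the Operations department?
3

Schema mapping: "unit" (system_hr3) = "department" (system_hr1) = department

Operations employees in system_hr3: 1
Operations employees in system_hr1: 2

Total in Operations: 1 + 2 = 3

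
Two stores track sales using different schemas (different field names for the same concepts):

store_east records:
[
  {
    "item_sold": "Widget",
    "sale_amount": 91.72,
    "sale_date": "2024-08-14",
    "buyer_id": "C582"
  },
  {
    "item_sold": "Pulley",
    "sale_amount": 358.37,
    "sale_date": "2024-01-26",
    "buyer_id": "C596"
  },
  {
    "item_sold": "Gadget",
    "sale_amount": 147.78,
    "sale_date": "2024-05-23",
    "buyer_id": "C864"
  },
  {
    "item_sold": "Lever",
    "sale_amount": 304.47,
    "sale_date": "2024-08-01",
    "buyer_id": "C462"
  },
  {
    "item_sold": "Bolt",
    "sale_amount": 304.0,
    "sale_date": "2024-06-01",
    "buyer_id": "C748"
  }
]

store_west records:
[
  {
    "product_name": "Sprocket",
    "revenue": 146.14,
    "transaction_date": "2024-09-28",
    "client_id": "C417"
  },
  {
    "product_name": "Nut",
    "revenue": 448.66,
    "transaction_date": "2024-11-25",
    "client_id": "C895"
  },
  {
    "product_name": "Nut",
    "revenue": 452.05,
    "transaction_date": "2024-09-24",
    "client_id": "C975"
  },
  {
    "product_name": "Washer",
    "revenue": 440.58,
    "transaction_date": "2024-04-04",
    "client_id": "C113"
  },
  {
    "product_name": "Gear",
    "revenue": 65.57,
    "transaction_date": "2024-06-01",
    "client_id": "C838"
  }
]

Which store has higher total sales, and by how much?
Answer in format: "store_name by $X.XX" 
store_west by $346.66

Schema mapping: "sale_amount" (store_east) = "revenue" (store_west) = sale amount

Total for store_east: 1206.34
Total for store_west: 1553.00

Difference: |1206.34 - 1553.00| = 346.66
store_west has higher sales by $346.66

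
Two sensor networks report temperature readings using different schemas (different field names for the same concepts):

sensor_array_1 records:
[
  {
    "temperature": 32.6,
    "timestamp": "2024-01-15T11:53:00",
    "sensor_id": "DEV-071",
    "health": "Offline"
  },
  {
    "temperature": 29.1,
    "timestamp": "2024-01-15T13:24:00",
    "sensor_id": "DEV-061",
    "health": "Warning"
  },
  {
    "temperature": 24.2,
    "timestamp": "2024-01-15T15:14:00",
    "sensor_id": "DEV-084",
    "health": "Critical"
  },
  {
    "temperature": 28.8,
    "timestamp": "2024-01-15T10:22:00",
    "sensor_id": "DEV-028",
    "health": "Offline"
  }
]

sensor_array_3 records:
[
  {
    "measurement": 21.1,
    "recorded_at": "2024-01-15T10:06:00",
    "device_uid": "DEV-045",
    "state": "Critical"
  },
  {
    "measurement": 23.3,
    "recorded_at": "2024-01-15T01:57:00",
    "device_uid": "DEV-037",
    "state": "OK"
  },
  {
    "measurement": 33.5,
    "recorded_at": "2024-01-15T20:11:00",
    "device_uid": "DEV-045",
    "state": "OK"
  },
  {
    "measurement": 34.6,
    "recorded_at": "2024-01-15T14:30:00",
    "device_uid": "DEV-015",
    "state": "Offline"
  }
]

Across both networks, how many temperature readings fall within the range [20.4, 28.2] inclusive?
3

Schema mapping: "temperature" (sensor_array_1) = "measurement" (sensor_array_3) = temperature

Readings in [20.4, 28.2] from sensor_array_1: 1
Readings in [20.4, 28.2] from sensor_array_3: 2

Total count: 1 + 2 = 3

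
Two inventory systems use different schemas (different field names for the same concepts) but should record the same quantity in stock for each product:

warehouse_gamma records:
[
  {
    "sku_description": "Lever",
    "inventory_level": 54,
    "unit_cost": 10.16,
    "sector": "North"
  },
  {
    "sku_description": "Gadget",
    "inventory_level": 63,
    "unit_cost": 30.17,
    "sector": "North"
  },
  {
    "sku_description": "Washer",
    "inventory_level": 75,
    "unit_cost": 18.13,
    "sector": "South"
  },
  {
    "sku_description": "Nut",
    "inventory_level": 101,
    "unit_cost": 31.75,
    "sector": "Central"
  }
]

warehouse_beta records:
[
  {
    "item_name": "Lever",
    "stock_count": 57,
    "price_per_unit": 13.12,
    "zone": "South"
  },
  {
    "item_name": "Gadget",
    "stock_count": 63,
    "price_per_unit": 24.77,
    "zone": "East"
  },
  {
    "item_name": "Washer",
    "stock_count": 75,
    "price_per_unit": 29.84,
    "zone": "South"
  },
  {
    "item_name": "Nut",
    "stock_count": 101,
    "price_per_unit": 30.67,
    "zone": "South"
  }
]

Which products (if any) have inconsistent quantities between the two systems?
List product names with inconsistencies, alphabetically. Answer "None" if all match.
Lever

Schema mappings:
- "sku_description" (warehouse_gamma) = "item_name" (warehouse_beta) = product name
- "inventory_level" (warehouse_gamma) = "stock_count" (warehouse_beta) = quantity

Comparison:
  Lever: 54 vs 57 - MISMATCH
  Gadget: 63 vs 63 - MATCH
  Washer: 75 vs 75 - MATCH
  Nut: 101 vs 101 - MATCH

Products with inconsistencies: Lever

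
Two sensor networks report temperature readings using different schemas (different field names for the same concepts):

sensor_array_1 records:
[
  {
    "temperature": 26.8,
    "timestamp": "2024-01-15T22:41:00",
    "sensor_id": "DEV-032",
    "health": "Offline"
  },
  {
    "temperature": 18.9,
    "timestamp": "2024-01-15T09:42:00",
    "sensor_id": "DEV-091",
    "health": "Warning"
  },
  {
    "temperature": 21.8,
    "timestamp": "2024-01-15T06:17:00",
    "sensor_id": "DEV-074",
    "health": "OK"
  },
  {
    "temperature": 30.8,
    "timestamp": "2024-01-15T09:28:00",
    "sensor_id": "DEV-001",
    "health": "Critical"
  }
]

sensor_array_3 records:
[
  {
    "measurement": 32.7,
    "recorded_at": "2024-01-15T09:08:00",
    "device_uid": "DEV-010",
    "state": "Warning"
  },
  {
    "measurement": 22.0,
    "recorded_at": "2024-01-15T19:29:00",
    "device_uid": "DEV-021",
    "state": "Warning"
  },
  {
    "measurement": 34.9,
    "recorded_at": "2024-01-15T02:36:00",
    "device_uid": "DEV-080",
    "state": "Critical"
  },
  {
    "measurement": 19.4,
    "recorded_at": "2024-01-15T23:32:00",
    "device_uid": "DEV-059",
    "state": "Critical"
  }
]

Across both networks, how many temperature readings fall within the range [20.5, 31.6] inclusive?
4

Schema mapping: "temperature" (sensor_array_1) = "measurement" (sensor_array_3) = temperature

Readings in [20.5, 31.6] from sensor_array_1: 3
Readings in [20.5, 31.6] from sensor_array_3: 1

Total count: 3 + 1 = 4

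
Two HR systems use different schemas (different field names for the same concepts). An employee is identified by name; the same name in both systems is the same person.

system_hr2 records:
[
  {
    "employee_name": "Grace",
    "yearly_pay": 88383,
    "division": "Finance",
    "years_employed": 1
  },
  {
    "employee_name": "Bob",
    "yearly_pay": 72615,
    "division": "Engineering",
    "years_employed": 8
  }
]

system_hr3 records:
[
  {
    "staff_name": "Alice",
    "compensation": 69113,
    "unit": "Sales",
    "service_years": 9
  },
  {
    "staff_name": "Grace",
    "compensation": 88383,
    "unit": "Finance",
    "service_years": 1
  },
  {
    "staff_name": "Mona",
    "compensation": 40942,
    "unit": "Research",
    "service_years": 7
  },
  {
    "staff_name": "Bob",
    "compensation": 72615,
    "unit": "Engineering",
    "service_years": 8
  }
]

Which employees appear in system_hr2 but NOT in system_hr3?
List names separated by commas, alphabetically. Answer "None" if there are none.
None

Schema mapping: "employee_name" (system_hr2) = "staff_name" (system_hr3) = employee name

Names in system_hr2: ['Bob', 'Grace']
Names in system_hr3: ['Alice', 'Bob', 'Grace', 'Mona']

In system_hr2 but not system_hr3: None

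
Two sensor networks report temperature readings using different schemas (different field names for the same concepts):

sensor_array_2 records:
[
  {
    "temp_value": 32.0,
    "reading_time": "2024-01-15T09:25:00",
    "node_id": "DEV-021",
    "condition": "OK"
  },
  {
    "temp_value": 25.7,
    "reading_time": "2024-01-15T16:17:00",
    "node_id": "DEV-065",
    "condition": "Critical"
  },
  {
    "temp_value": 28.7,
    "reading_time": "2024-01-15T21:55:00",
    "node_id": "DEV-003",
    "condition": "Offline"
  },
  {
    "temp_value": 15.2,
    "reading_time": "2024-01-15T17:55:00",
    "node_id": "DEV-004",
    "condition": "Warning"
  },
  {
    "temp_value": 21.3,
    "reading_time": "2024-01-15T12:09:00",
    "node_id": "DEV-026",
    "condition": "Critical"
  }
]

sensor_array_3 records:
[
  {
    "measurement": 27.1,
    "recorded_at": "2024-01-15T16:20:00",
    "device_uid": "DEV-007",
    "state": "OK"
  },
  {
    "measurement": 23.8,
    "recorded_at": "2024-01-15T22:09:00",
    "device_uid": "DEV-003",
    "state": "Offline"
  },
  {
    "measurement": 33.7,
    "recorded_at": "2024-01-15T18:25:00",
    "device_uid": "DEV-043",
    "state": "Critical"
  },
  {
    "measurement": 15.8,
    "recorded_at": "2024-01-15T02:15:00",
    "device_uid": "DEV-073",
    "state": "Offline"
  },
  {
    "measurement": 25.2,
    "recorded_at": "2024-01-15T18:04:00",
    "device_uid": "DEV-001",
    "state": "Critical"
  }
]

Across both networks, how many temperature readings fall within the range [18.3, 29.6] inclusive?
6

Schema mapping: "temp_value" (sensor_array_2) = "measurement" (sensor_array_3) = temperature

Readings in [18.3, 29.6] from sensor_array_2: 3
Readings in [18.3, 29.6] from sensor_array_3: 3

Total count: 3 + 3 = 6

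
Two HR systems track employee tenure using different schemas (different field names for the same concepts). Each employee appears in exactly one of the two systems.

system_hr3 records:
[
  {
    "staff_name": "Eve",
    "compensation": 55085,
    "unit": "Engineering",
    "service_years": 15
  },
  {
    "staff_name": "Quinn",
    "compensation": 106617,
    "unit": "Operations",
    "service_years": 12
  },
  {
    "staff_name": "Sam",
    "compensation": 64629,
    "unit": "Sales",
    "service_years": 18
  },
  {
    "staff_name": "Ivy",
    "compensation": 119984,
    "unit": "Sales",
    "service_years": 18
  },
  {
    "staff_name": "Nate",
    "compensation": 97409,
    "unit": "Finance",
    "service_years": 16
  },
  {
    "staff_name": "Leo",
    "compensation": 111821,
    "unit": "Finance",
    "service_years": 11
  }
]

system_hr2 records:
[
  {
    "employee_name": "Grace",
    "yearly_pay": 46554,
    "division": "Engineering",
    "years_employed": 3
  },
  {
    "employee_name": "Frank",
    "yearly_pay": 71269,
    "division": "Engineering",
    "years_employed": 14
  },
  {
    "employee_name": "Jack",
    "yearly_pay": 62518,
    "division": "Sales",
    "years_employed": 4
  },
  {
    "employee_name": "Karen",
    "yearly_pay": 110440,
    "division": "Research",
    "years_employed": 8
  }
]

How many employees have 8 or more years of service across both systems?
8

Reconcile schemas: "service_years" (system_hr3) = "years_employed" (system_hr2) = years of service

From system_hr3: 6 employees with >= 8 years
From system_hr2: 2 employees with >= 8 years

Total: 6 + 2 = 8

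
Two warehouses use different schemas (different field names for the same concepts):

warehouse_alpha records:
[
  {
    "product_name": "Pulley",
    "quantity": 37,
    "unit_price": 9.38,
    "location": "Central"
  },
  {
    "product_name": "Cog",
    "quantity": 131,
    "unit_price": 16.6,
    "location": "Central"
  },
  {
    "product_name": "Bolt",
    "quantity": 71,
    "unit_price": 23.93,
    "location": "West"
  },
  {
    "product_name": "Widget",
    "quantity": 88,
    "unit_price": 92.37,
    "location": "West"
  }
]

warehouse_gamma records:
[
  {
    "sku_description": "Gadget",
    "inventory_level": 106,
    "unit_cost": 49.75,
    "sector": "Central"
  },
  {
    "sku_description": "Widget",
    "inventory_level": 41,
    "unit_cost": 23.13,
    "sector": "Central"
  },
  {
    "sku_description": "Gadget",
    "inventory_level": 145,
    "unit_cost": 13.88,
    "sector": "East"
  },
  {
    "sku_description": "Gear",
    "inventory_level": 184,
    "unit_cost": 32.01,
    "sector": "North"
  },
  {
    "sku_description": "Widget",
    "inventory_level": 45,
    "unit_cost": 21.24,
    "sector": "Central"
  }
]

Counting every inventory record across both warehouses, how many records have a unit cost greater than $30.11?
3

Schema mapping: "unit_price" (warehouse_alpha) = "unit_cost" (warehouse_gamma) = unit cost

Records > $30.11 in warehouse_alpha: 1
Records > $30.11 in warehouse_gamma: 2

Total count: 1 + 2 = 3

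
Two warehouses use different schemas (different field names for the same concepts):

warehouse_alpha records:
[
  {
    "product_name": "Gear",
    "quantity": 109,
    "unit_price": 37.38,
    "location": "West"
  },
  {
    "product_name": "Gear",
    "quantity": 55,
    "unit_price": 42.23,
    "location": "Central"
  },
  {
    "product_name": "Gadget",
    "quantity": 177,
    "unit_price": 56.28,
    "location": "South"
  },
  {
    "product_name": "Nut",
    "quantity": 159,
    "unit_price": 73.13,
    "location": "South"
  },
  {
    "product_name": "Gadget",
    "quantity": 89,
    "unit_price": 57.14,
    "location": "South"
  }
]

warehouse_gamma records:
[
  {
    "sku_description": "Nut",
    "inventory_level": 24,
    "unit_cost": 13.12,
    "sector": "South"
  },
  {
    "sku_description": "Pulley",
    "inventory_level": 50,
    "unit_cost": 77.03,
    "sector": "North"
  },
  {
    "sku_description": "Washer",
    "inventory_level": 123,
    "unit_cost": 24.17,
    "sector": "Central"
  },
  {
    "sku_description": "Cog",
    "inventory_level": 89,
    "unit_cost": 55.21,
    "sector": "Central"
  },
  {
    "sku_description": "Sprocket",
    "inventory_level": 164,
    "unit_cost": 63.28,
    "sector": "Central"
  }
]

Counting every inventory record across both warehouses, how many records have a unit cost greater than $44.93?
6

Schema mapping: "unit_price" (warehouse_alpha) = "unit_cost" (warehouse_gamma) = unit cost

Records > $44.93 in warehouse_alpha: 3
Records > $44.93 in warehouse_gamma: 3

Total count: 3 + 3 = 6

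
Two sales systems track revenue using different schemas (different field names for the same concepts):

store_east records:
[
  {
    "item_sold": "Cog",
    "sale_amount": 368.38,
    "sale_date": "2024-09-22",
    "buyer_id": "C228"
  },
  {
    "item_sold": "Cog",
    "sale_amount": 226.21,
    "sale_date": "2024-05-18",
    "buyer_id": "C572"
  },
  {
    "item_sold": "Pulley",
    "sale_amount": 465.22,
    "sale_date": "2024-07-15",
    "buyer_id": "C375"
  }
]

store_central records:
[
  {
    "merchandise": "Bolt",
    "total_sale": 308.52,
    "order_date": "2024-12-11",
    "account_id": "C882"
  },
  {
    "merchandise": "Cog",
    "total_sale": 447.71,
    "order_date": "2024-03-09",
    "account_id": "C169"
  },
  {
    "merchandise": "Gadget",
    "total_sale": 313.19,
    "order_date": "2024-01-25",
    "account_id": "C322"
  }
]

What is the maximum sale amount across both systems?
465.22

Reconcile: "sale_amount" (store_east) = "total_sale" (store_central) = sale amount

Maximum in store_east: 465.22
Maximum in store_central: 447.71

Overall maximum: max(465.22, 447.71) = 465.22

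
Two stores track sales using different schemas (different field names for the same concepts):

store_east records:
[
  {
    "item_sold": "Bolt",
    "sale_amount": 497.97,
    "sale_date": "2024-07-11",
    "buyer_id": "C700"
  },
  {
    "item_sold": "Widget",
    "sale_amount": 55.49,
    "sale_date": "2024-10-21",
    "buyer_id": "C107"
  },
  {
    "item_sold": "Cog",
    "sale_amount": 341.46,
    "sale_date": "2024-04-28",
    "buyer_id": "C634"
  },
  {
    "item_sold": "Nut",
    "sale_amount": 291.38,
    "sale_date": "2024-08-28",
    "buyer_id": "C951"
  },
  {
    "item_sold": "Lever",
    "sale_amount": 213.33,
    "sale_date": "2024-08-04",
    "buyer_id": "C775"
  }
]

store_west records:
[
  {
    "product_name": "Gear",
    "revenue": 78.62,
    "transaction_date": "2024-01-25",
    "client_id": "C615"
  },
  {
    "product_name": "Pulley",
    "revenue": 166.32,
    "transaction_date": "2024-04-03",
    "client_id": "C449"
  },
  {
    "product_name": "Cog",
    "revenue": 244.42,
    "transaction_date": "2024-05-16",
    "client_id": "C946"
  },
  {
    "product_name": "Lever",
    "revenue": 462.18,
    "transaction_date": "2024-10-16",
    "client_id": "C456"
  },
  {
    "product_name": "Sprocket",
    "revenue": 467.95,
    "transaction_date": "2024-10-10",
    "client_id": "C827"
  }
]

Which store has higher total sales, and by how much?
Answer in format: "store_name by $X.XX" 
store_west by $19.86

Schema mapping: "sale_amount" (store_east) = "revenue" (store_west) = sale amount

Total for store_east: 1399.63
Total for store_west: 1419.49

Difference: |1399.63 - 1419.49| = 19.86
store_west has higher sales by $19.86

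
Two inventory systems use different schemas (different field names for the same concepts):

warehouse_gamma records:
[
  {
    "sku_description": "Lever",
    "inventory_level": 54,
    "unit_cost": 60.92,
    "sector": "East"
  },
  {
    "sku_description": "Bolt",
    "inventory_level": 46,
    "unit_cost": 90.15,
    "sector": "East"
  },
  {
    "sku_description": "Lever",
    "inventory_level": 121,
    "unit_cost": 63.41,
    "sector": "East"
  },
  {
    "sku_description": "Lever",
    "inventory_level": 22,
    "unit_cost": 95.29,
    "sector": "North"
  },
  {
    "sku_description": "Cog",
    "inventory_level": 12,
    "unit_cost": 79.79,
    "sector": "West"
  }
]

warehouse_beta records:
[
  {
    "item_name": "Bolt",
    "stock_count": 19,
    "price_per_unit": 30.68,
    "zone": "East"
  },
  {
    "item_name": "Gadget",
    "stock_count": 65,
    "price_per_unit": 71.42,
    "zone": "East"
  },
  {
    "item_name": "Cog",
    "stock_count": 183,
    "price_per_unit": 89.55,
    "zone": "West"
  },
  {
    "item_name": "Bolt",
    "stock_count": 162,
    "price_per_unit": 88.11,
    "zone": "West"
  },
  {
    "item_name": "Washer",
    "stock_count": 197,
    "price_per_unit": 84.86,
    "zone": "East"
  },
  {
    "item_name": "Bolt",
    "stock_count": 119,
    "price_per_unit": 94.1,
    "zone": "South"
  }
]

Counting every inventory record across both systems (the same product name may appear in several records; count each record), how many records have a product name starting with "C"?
2

Schema mapping: "sku_description" (warehouse_gamma) = "item_name" (warehouse_beta) = product name

Records with product name starting with "C" in warehouse_gamma: 1
Records with product name starting with "C" in warehouse_beta: 1

Total: 1 + 1 = 2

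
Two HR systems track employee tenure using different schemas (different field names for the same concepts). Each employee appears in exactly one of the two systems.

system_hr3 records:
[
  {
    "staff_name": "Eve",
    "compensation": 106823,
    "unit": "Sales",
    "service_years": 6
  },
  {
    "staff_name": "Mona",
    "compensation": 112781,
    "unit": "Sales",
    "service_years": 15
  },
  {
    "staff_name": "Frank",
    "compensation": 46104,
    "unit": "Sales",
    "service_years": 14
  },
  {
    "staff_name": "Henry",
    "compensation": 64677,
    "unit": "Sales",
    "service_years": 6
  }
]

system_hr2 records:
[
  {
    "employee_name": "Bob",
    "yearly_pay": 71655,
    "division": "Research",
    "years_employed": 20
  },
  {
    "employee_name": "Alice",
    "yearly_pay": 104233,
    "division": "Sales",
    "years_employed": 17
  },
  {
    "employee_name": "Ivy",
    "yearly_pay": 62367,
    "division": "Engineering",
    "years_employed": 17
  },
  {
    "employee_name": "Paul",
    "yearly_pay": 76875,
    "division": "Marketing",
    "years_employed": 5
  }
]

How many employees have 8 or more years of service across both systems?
5

Reconcile schemas: "service_years" (system_hr3) = "years_employed" (system_hr2) = years of service

From system_hr3: 2 employees with >= 8 years
From system_hr2: 3 employees with >= 8 years

Total: 2 + 3 = 5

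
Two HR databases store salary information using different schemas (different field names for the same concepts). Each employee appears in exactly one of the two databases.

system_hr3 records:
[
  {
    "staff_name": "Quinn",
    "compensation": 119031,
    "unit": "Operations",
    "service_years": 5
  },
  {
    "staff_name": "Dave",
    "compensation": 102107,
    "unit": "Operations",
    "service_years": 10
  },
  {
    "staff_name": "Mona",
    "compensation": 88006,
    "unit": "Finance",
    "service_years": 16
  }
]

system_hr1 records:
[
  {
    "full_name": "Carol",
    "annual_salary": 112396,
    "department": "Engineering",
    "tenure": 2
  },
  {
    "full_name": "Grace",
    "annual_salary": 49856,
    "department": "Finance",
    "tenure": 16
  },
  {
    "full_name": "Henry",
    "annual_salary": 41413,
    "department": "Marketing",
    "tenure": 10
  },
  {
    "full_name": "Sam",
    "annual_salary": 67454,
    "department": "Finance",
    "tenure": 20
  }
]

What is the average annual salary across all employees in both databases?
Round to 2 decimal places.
82894.71

Schema mapping: "compensation" (system_hr3) = "annual_salary" (system_hr1) = annual salary

All salaries: [119031, 102107, 88006, 112396, 49856, 41413, 67454]
Sum: 580263
Count: 7
Average: 580263 / 7 = 82894.71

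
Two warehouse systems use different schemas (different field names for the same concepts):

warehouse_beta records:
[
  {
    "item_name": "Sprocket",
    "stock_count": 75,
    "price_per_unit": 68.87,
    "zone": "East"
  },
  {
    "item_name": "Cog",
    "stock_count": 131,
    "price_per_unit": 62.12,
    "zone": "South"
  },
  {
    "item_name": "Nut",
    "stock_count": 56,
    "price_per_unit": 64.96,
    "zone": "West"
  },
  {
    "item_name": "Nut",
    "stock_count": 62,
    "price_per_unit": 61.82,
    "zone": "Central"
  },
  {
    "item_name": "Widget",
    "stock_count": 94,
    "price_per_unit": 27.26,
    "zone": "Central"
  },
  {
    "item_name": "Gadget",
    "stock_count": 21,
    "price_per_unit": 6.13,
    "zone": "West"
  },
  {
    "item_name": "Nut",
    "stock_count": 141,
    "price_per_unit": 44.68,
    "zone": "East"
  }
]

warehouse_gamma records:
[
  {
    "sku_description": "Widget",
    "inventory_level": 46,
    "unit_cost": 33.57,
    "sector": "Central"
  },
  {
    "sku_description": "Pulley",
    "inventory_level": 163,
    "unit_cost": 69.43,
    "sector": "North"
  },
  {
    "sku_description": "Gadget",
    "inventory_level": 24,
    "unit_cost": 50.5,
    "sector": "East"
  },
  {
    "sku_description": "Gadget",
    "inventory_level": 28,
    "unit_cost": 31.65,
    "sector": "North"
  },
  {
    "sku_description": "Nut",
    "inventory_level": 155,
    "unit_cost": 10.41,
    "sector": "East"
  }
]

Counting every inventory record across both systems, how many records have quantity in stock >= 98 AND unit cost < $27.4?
1

Schema mappings:
- "stock_count" (warehouse_beta) = "inventory_level" (warehouse_gamma) = quantity
- "price_per_unit" (warehouse_beta) = "unit_cost" (warehouse_gamma) = unit cost

Records meeting both conditions in warehouse_beta: 0
Records meeting both conditions in warehouse_gamma: 1

Total: 0 + 1 = 1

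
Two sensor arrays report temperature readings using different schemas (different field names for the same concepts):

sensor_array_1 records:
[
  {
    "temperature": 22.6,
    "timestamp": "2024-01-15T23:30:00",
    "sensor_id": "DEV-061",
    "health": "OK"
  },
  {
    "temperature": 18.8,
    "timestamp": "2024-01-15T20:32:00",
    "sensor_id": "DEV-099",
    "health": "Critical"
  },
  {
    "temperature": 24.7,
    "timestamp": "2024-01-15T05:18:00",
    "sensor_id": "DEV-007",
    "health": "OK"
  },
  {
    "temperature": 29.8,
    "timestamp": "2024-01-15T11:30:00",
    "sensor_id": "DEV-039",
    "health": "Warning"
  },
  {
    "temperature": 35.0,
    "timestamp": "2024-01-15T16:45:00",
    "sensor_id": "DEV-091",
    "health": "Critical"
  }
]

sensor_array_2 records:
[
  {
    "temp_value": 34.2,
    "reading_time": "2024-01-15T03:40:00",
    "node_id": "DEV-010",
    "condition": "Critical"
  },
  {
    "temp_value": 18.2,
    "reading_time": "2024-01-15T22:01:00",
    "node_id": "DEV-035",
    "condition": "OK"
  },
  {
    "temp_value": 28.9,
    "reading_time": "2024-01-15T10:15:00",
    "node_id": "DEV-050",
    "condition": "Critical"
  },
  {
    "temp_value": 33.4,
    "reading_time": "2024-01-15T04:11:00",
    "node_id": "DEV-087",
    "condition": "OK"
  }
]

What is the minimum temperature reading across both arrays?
18.2

Schema mapping: "temperature" (sensor_array_1) = "temp_value" (sensor_array_2) = temperature reading

Minimum in sensor_array_1: 18.8
Minimum in sensor_array_2: 18.2

Overall minimum: min(18.8, 18.2) = 18.2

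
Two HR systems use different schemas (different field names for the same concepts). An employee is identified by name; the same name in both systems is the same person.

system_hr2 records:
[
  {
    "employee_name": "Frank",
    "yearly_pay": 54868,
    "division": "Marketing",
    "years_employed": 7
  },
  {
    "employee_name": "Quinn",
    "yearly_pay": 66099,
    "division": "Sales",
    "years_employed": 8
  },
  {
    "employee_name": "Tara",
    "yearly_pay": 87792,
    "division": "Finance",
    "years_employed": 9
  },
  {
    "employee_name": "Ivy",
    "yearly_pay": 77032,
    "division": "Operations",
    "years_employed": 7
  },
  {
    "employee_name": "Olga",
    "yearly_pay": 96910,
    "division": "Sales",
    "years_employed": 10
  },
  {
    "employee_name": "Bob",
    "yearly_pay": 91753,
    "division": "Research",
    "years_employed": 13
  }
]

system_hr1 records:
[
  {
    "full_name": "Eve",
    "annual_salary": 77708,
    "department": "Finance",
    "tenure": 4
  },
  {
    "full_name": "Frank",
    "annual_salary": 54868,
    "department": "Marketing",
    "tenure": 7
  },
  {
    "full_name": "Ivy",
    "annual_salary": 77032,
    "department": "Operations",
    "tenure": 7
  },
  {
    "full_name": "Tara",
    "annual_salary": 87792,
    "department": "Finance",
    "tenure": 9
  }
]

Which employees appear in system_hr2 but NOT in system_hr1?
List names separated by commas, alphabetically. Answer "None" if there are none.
Bob, Olga, Quinn

Schema mapping: "employee_name" (system_hr2) = "full_name" (system_hr1) = employee name

Names in system_hr2: ['Bob', 'Frank', 'Ivy', 'Olga', 'Quinn', 'Tara']
Names in system_hr1: ['Eve', 'Frank', 'Ivy', 'Tara']

In system_hr2 but not system_hr1: ['Bob', 'Olga', 'Quinn']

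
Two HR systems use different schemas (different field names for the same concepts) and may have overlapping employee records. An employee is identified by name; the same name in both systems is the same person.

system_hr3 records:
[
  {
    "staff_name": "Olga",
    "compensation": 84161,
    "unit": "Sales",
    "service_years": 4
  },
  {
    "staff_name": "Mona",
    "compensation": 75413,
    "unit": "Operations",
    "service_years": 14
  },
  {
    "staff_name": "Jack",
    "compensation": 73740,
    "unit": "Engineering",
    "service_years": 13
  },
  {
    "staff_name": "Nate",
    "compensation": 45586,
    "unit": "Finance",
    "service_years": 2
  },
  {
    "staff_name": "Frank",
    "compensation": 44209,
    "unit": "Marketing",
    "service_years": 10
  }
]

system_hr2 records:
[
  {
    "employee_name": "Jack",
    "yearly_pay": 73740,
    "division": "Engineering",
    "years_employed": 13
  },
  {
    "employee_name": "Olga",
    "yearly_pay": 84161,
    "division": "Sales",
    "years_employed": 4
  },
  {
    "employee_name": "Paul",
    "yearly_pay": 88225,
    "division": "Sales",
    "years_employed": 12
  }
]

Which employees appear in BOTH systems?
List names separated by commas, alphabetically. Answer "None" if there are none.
Jack, Olga

Schema mapping: "staff_name" (system_hr3) = "employee_name" (system_hr2) = employee name

Names in system_hr3: ['Frank', 'Jack', 'Mona', 'Nate', 'Olga']
Names in system_hr2: ['Jack', 'Olga', 'Paul']

Intersection: ['Jack', 'Olga']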